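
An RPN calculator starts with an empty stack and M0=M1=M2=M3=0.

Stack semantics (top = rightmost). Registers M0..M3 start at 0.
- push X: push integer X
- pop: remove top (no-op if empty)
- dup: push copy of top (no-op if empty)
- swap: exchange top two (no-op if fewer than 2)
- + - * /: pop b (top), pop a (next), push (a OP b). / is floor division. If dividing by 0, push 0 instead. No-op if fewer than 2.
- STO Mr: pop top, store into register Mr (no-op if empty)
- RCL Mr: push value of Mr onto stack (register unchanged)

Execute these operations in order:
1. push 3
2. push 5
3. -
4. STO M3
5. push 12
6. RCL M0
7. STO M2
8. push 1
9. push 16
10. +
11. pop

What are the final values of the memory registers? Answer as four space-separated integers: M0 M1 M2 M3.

After op 1 (push 3): stack=[3] mem=[0,0,0,0]
After op 2 (push 5): stack=[3,5] mem=[0,0,0,0]
After op 3 (-): stack=[-2] mem=[0,0,0,0]
After op 4 (STO M3): stack=[empty] mem=[0,0,0,-2]
After op 5 (push 12): stack=[12] mem=[0,0,0,-2]
After op 6 (RCL M0): stack=[12,0] mem=[0,0,0,-2]
After op 7 (STO M2): stack=[12] mem=[0,0,0,-2]
After op 8 (push 1): stack=[12,1] mem=[0,0,0,-2]
After op 9 (push 16): stack=[12,1,16] mem=[0,0,0,-2]
After op 10 (+): stack=[12,17] mem=[0,0,0,-2]
After op 11 (pop): stack=[12] mem=[0,0,0,-2]

Answer: 0 0 0 -2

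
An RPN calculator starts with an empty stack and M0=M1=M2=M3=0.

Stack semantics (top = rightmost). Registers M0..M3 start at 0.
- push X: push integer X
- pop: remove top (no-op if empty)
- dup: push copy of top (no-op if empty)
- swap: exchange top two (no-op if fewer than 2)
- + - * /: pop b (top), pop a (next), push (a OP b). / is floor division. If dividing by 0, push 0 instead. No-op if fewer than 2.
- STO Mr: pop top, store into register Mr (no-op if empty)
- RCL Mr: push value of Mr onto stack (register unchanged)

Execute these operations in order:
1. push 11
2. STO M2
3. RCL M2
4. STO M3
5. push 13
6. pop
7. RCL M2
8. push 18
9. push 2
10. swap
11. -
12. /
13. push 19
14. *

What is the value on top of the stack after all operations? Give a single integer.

After op 1 (push 11): stack=[11] mem=[0,0,0,0]
After op 2 (STO M2): stack=[empty] mem=[0,0,11,0]
After op 3 (RCL M2): stack=[11] mem=[0,0,11,0]
After op 4 (STO M3): stack=[empty] mem=[0,0,11,11]
After op 5 (push 13): stack=[13] mem=[0,0,11,11]
After op 6 (pop): stack=[empty] mem=[0,0,11,11]
After op 7 (RCL M2): stack=[11] mem=[0,0,11,11]
After op 8 (push 18): stack=[11,18] mem=[0,0,11,11]
After op 9 (push 2): stack=[11,18,2] mem=[0,0,11,11]
After op 10 (swap): stack=[11,2,18] mem=[0,0,11,11]
After op 11 (-): stack=[11,-16] mem=[0,0,11,11]
After op 12 (/): stack=[-1] mem=[0,0,11,11]
After op 13 (push 19): stack=[-1,19] mem=[0,0,11,11]
After op 14 (*): stack=[-19] mem=[0,0,11,11]

Answer: -19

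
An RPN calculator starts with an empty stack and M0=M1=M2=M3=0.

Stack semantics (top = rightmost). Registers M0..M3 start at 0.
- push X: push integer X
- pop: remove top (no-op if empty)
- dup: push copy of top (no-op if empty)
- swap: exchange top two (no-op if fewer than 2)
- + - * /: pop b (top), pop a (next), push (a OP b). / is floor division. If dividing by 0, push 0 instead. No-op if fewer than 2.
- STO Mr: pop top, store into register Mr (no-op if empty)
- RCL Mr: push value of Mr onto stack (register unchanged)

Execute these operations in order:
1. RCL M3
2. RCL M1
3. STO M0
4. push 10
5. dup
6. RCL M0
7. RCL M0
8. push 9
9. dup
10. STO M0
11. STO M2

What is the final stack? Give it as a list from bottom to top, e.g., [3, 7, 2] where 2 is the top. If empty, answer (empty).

Answer: [0, 10, 10, 0, 0]

Derivation:
After op 1 (RCL M3): stack=[0] mem=[0,0,0,0]
After op 2 (RCL M1): stack=[0,0] mem=[0,0,0,0]
After op 3 (STO M0): stack=[0] mem=[0,0,0,0]
After op 4 (push 10): stack=[0,10] mem=[0,0,0,0]
After op 5 (dup): stack=[0,10,10] mem=[0,0,0,0]
After op 6 (RCL M0): stack=[0,10,10,0] mem=[0,0,0,0]
After op 7 (RCL M0): stack=[0,10,10,0,0] mem=[0,0,0,0]
After op 8 (push 9): stack=[0,10,10,0,0,9] mem=[0,0,0,0]
After op 9 (dup): stack=[0,10,10,0,0,9,9] mem=[0,0,0,0]
After op 10 (STO M0): stack=[0,10,10,0,0,9] mem=[9,0,0,0]
After op 11 (STO M2): stack=[0,10,10,0,0] mem=[9,0,9,0]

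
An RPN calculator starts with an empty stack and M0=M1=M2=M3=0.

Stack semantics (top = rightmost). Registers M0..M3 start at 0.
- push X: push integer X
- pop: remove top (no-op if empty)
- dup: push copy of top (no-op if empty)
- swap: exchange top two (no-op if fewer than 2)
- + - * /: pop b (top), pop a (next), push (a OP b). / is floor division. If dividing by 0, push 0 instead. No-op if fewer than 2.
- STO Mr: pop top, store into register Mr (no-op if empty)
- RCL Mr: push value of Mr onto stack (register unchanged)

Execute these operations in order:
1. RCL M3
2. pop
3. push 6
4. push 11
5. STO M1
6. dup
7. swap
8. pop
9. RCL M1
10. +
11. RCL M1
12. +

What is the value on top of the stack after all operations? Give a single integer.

After op 1 (RCL M3): stack=[0] mem=[0,0,0,0]
After op 2 (pop): stack=[empty] mem=[0,0,0,0]
After op 3 (push 6): stack=[6] mem=[0,0,0,0]
After op 4 (push 11): stack=[6,11] mem=[0,0,0,0]
After op 5 (STO M1): stack=[6] mem=[0,11,0,0]
After op 6 (dup): stack=[6,6] mem=[0,11,0,0]
After op 7 (swap): stack=[6,6] mem=[0,11,0,0]
After op 8 (pop): stack=[6] mem=[0,11,0,0]
After op 9 (RCL M1): stack=[6,11] mem=[0,11,0,0]
After op 10 (+): stack=[17] mem=[0,11,0,0]
After op 11 (RCL M1): stack=[17,11] mem=[0,11,0,0]
After op 12 (+): stack=[28] mem=[0,11,0,0]

Answer: 28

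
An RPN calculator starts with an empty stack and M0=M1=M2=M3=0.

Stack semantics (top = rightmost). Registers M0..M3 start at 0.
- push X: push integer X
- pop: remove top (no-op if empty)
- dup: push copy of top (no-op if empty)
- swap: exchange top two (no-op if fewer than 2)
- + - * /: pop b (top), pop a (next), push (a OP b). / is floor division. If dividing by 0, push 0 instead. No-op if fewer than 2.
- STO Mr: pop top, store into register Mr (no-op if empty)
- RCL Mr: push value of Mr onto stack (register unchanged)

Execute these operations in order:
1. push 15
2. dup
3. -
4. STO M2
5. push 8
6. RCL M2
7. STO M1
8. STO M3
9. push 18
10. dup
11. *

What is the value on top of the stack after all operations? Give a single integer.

Answer: 324

Derivation:
After op 1 (push 15): stack=[15] mem=[0,0,0,0]
After op 2 (dup): stack=[15,15] mem=[0,0,0,0]
After op 3 (-): stack=[0] mem=[0,0,0,0]
After op 4 (STO M2): stack=[empty] mem=[0,0,0,0]
After op 5 (push 8): stack=[8] mem=[0,0,0,0]
After op 6 (RCL M2): stack=[8,0] mem=[0,0,0,0]
After op 7 (STO M1): stack=[8] mem=[0,0,0,0]
After op 8 (STO M3): stack=[empty] mem=[0,0,0,8]
After op 9 (push 18): stack=[18] mem=[0,0,0,8]
After op 10 (dup): stack=[18,18] mem=[0,0,0,8]
After op 11 (*): stack=[324] mem=[0,0,0,8]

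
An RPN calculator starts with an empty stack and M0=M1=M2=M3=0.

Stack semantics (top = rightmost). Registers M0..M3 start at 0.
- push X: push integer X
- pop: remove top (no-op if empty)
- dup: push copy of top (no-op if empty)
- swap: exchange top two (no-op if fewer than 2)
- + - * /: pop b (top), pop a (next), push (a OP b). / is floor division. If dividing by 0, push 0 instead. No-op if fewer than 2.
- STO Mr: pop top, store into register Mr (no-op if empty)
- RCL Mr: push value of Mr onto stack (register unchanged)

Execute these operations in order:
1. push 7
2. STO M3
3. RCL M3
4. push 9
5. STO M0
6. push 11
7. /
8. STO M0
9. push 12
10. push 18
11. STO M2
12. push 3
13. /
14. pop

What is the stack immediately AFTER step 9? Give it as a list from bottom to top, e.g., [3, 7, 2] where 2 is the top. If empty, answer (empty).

After op 1 (push 7): stack=[7] mem=[0,0,0,0]
After op 2 (STO M3): stack=[empty] mem=[0,0,0,7]
After op 3 (RCL M3): stack=[7] mem=[0,0,0,7]
After op 4 (push 9): stack=[7,9] mem=[0,0,0,7]
After op 5 (STO M0): stack=[7] mem=[9,0,0,7]
After op 6 (push 11): stack=[7,11] mem=[9,0,0,7]
After op 7 (/): stack=[0] mem=[9,0,0,7]
After op 8 (STO M0): stack=[empty] mem=[0,0,0,7]
After op 9 (push 12): stack=[12] mem=[0,0,0,7]

[12]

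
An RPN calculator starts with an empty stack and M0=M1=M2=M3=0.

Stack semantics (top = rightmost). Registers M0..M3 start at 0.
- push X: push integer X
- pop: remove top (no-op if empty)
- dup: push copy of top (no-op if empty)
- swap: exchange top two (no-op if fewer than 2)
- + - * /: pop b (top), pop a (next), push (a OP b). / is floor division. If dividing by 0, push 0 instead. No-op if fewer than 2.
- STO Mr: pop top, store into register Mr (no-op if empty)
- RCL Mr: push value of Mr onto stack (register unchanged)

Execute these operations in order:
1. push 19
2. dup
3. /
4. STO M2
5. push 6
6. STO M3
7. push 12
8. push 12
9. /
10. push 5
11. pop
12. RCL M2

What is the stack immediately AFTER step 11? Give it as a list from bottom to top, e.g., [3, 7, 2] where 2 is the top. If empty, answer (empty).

After op 1 (push 19): stack=[19] mem=[0,0,0,0]
After op 2 (dup): stack=[19,19] mem=[0,0,0,0]
After op 3 (/): stack=[1] mem=[0,0,0,0]
After op 4 (STO M2): stack=[empty] mem=[0,0,1,0]
After op 5 (push 6): stack=[6] mem=[0,0,1,0]
After op 6 (STO M3): stack=[empty] mem=[0,0,1,6]
After op 7 (push 12): stack=[12] mem=[0,0,1,6]
After op 8 (push 12): stack=[12,12] mem=[0,0,1,6]
After op 9 (/): stack=[1] mem=[0,0,1,6]
After op 10 (push 5): stack=[1,5] mem=[0,0,1,6]
After op 11 (pop): stack=[1] mem=[0,0,1,6]

[1]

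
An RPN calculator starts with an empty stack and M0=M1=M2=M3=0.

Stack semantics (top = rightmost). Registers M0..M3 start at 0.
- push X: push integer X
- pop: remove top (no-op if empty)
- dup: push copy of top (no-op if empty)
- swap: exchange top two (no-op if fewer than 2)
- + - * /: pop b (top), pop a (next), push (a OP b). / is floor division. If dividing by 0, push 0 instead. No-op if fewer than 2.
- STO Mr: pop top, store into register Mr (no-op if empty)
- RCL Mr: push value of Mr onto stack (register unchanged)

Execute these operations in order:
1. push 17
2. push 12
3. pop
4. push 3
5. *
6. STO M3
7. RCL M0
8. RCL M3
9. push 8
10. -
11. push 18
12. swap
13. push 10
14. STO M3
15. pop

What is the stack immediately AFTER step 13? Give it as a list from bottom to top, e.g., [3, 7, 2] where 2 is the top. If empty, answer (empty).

After op 1 (push 17): stack=[17] mem=[0,0,0,0]
After op 2 (push 12): stack=[17,12] mem=[0,0,0,0]
After op 3 (pop): stack=[17] mem=[0,0,0,0]
After op 4 (push 3): stack=[17,3] mem=[0,0,0,0]
After op 5 (*): stack=[51] mem=[0,0,0,0]
After op 6 (STO M3): stack=[empty] mem=[0,0,0,51]
After op 7 (RCL M0): stack=[0] mem=[0,0,0,51]
After op 8 (RCL M3): stack=[0,51] mem=[0,0,0,51]
After op 9 (push 8): stack=[0,51,8] mem=[0,0,0,51]
After op 10 (-): stack=[0,43] mem=[0,0,0,51]
After op 11 (push 18): stack=[0,43,18] mem=[0,0,0,51]
After op 12 (swap): stack=[0,18,43] mem=[0,0,0,51]
After op 13 (push 10): stack=[0,18,43,10] mem=[0,0,0,51]

[0, 18, 43, 10]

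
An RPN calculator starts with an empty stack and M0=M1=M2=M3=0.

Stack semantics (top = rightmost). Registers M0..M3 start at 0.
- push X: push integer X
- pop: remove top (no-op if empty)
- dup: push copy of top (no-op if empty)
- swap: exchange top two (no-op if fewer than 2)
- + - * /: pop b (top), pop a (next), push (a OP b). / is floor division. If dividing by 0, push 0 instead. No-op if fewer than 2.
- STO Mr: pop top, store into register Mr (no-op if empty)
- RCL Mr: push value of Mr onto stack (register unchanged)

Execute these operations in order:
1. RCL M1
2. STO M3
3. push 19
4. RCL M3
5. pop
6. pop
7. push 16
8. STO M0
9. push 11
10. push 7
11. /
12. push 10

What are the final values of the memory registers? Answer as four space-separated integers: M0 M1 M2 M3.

Answer: 16 0 0 0

Derivation:
After op 1 (RCL M1): stack=[0] mem=[0,0,0,0]
After op 2 (STO M3): stack=[empty] mem=[0,0,0,0]
After op 3 (push 19): stack=[19] mem=[0,0,0,0]
After op 4 (RCL M3): stack=[19,0] mem=[0,0,0,0]
After op 5 (pop): stack=[19] mem=[0,0,0,0]
After op 6 (pop): stack=[empty] mem=[0,0,0,0]
After op 7 (push 16): stack=[16] mem=[0,0,0,0]
After op 8 (STO M0): stack=[empty] mem=[16,0,0,0]
After op 9 (push 11): stack=[11] mem=[16,0,0,0]
After op 10 (push 7): stack=[11,7] mem=[16,0,0,0]
After op 11 (/): stack=[1] mem=[16,0,0,0]
After op 12 (push 10): stack=[1,10] mem=[16,0,0,0]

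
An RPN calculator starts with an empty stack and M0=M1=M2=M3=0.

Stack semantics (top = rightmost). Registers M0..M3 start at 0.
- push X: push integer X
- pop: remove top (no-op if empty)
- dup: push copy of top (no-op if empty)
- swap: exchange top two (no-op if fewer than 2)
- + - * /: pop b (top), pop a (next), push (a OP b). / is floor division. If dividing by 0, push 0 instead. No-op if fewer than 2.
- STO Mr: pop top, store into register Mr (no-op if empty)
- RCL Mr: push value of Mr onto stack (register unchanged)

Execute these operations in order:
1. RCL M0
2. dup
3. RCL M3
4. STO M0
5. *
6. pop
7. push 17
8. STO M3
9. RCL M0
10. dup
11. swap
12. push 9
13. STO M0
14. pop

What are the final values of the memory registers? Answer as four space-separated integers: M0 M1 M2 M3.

After op 1 (RCL M0): stack=[0] mem=[0,0,0,0]
After op 2 (dup): stack=[0,0] mem=[0,0,0,0]
After op 3 (RCL M3): stack=[0,0,0] mem=[0,0,0,0]
After op 4 (STO M0): stack=[0,0] mem=[0,0,0,0]
After op 5 (*): stack=[0] mem=[0,0,0,0]
After op 6 (pop): stack=[empty] mem=[0,0,0,0]
After op 7 (push 17): stack=[17] mem=[0,0,0,0]
After op 8 (STO M3): stack=[empty] mem=[0,0,0,17]
After op 9 (RCL M0): stack=[0] mem=[0,0,0,17]
After op 10 (dup): stack=[0,0] mem=[0,0,0,17]
After op 11 (swap): stack=[0,0] mem=[0,0,0,17]
After op 12 (push 9): stack=[0,0,9] mem=[0,0,0,17]
After op 13 (STO M0): stack=[0,0] mem=[9,0,0,17]
After op 14 (pop): stack=[0] mem=[9,0,0,17]

Answer: 9 0 0 17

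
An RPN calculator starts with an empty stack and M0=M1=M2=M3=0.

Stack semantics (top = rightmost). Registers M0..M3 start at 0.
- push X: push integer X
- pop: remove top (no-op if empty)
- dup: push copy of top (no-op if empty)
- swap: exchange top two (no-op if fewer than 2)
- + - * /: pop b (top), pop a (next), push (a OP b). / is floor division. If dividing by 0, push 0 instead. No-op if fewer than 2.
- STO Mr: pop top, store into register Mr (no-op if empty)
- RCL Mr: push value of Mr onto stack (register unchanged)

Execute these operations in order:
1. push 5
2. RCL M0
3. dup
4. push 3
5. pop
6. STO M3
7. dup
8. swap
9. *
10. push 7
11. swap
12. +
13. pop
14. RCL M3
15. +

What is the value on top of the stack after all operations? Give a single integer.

After op 1 (push 5): stack=[5] mem=[0,0,0,0]
After op 2 (RCL M0): stack=[5,0] mem=[0,0,0,0]
After op 3 (dup): stack=[5,0,0] mem=[0,0,0,0]
After op 4 (push 3): stack=[5,0,0,3] mem=[0,0,0,0]
After op 5 (pop): stack=[5,0,0] mem=[0,0,0,0]
After op 6 (STO M3): stack=[5,0] mem=[0,0,0,0]
After op 7 (dup): stack=[5,0,0] mem=[0,0,0,0]
After op 8 (swap): stack=[5,0,0] mem=[0,0,0,0]
After op 9 (*): stack=[5,0] mem=[0,0,0,0]
After op 10 (push 7): stack=[5,0,7] mem=[0,0,0,0]
After op 11 (swap): stack=[5,7,0] mem=[0,0,0,0]
After op 12 (+): stack=[5,7] mem=[0,0,0,0]
After op 13 (pop): stack=[5] mem=[0,0,0,0]
After op 14 (RCL M3): stack=[5,0] mem=[0,0,0,0]
After op 15 (+): stack=[5] mem=[0,0,0,0]

Answer: 5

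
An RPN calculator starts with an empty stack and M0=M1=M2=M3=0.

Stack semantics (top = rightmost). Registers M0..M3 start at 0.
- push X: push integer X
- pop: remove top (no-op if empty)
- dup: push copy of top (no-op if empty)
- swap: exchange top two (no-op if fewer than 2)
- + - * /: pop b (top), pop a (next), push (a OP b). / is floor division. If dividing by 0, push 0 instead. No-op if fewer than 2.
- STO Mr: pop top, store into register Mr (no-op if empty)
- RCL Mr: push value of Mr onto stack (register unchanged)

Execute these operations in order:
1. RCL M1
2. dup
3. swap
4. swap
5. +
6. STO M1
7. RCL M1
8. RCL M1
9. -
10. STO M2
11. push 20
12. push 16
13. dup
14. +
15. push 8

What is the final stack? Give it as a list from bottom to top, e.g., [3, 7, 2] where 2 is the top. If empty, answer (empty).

Answer: [20, 32, 8]

Derivation:
After op 1 (RCL M1): stack=[0] mem=[0,0,0,0]
After op 2 (dup): stack=[0,0] mem=[0,0,0,0]
After op 3 (swap): stack=[0,0] mem=[0,0,0,0]
After op 4 (swap): stack=[0,0] mem=[0,0,0,0]
After op 5 (+): stack=[0] mem=[0,0,0,0]
After op 6 (STO M1): stack=[empty] mem=[0,0,0,0]
After op 7 (RCL M1): stack=[0] mem=[0,0,0,0]
After op 8 (RCL M1): stack=[0,0] mem=[0,0,0,0]
After op 9 (-): stack=[0] mem=[0,0,0,0]
After op 10 (STO M2): stack=[empty] mem=[0,0,0,0]
After op 11 (push 20): stack=[20] mem=[0,0,0,0]
After op 12 (push 16): stack=[20,16] mem=[0,0,0,0]
After op 13 (dup): stack=[20,16,16] mem=[0,0,0,0]
After op 14 (+): stack=[20,32] mem=[0,0,0,0]
After op 15 (push 8): stack=[20,32,8] mem=[0,0,0,0]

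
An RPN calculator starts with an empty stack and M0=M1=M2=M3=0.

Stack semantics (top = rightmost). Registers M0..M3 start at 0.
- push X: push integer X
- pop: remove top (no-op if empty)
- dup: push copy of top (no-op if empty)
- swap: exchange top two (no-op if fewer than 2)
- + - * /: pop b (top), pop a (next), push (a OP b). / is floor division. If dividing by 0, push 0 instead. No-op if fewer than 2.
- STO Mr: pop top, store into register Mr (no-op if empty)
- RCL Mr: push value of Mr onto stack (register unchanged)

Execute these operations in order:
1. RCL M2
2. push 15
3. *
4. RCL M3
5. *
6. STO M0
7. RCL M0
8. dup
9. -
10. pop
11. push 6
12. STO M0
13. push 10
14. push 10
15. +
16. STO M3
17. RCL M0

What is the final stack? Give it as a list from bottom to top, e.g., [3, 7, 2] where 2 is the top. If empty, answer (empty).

After op 1 (RCL M2): stack=[0] mem=[0,0,0,0]
After op 2 (push 15): stack=[0,15] mem=[0,0,0,0]
After op 3 (*): stack=[0] mem=[0,0,0,0]
After op 4 (RCL M3): stack=[0,0] mem=[0,0,0,0]
After op 5 (*): stack=[0] mem=[0,0,0,0]
After op 6 (STO M0): stack=[empty] mem=[0,0,0,0]
After op 7 (RCL M0): stack=[0] mem=[0,0,0,0]
After op 8 (dup): stack=[0,0] mem=[0,0,0,0]
After op 9 (-): stack=[0] mem=[0,0,0,0]
After op 10 (pop): stack=[empty] mem=[0,0,0,0]
After op 11 (push 6): stack=[6] mem=[0,0,0,0]
After op 12 (STO M0): stack=[empty] mem=[6,0,0,0]
After op 13 (push 10): stack=[10] mem=[6,0,0,0]
After op 14 (push 10): stack=[10,10] mem=[6,0,0,0]
After op 15 (+): stack=[20] mem=[6,0,0,0]
After op 16 (STO M3): stack=[empty] mem=[6,0,0,20]
After op 17 (RCL M0): stack=[6] mem=[6,0,0,20]

Answer: [6]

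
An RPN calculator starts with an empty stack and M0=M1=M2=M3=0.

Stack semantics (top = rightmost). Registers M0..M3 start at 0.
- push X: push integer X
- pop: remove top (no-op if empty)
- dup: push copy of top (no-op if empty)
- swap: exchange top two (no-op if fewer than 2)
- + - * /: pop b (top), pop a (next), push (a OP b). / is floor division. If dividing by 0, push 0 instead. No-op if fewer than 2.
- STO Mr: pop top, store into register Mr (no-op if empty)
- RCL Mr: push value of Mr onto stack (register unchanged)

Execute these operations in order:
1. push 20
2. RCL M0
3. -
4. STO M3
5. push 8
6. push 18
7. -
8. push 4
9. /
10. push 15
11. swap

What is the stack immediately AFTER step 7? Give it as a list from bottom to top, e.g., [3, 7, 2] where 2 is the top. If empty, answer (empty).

After op 1 (push 20): stack=[20] mem=[0,0,0,0]
After op 2 (RCL M0): stack=[20,0] mem=[0,0,0,0]
After op 3 (-): stack=[20] mem=[0,0,0,0]
After op 4 (STO M3): stack=[empty] mem=[0,0,0,20]
After op 5 (push 8): stack=[8] mem=[0,0,0,20]
After op 6 (push 18): stack=[8,18] mem=[0,0,0,20]
After op 7 (-): stack=[-10] mem=[0,0,0,20]

[-10]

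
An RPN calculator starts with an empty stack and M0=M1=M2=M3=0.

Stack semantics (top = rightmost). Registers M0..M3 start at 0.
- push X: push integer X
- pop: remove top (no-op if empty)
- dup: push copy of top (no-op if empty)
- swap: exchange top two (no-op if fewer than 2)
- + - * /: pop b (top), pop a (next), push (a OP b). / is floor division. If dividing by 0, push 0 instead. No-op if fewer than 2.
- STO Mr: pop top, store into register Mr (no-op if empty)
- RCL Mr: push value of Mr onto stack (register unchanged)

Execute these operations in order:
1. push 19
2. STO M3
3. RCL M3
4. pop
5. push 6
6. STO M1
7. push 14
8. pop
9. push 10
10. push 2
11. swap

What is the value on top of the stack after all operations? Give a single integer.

After op 1 (push 19): stack=[19] mem=[0,0,0,0]
After op 2 (STO M3): stack=[empty] mem=[0,0,0,19]
After op 3 (RCL M3): stack=[19] mem=[0,0,0,19]
After op 4 (pop): stack=[empty] mem=[0,0,0,19]
After op 5 (push 6): stack=[6] mem=[0,0,0,19]
After op 6 (STO M1): stack=[empty] mem=[0,6,0,19]
After op 7 (push 14): stack=[14] mem=[0,6,0,19]
After op 8 (pop): stack=[empty] mem=[0,6,0,19]
After op 9 (push 10): stack=[10] mem=[0,6,0,19]
After op 10 (push 2): stack=[10,2] mem=[0,6,0,19]
After op 11 (swap): stack=[2,10] mem=[0,6,0,19]

Answer: 10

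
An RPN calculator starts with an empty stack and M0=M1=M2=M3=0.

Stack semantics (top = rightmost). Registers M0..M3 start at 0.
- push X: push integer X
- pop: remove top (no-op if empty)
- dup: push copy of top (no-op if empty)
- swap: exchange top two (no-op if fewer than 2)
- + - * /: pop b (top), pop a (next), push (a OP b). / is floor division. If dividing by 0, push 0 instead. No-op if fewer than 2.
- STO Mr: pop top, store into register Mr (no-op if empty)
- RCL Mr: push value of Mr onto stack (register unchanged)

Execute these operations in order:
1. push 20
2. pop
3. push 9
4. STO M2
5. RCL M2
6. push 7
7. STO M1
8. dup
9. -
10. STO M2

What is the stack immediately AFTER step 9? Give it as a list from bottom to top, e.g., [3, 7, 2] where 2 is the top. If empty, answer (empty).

After op 1 (push 20): stack=[20] mem=[0,0,0,0]
After op 2 (pop): stack=[empty] mem=[0,0,0,0]
After op 3 (push 9): stack=[9] mem=[0,0,0,0]
After op 4 (STO M2): stack=[empty] mem=[0,0,9,0]
After op 5 (RCL M2): stack=[9] mem=[0,0,9,0]
After op 6 (push 7): stack=[9,7] mem=[0,0,9,0]
After op 7 (STO M1): stack=[9] mem=[0,7,9,0]
After op 8 (dup): stack=[9,9] mem=[0,7,9,0]
After op 9 (-): stack=[0] mem=[0,7,9,0]

[0]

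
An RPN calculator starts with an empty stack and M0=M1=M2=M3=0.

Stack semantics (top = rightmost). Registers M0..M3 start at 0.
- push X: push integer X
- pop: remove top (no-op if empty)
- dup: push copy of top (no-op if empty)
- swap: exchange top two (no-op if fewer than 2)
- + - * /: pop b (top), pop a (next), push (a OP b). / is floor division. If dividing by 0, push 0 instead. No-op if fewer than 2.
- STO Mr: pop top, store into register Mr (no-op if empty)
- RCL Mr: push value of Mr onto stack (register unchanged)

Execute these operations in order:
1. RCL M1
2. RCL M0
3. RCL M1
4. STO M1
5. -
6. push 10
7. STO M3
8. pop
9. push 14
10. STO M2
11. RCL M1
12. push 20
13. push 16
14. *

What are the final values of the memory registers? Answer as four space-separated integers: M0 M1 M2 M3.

Answer: 0 0 14 10

Derivation:
After op 1 (RCL M1): stack=[0] mem=[0,0,0,0]
After op 2 (RCL M0): stack=[0,0] mem=[0,0,0,0]
After op 3 (RCL M1): stack=[0,0,0] mem=[0,0,0,0]
After op 4 (STO M1): stack=[0,0] mem=[0,0,0,0]
After op 5 (-): stack=[0] mem=[0,0,0,0]
After op 6 (push 10): stack=[0,10] mem=[0,0,0,0]
After op 7 (STO M3): stack=[0] mem=[0,0,0,10]
After op 8 (pop): stack=[empty] mem=[0,0,0,10]
After op 9 (push 14): stack=[14] mem=[0,0,0,10]
After op 10 (STO M2): stack=[empty] mem=[0,0,14,10]
After op 11 (RCL M1): stack=[0] mem=[0,0,14,10]
After op 12 (push 20): stack=[0,20] mem=[0,0,14,10]
After op 13 (push 16): stack=[0,20,16] mem=[0,0,14,10]
After op 14 (*): stack=[0,320] mem=[0,0,14,10]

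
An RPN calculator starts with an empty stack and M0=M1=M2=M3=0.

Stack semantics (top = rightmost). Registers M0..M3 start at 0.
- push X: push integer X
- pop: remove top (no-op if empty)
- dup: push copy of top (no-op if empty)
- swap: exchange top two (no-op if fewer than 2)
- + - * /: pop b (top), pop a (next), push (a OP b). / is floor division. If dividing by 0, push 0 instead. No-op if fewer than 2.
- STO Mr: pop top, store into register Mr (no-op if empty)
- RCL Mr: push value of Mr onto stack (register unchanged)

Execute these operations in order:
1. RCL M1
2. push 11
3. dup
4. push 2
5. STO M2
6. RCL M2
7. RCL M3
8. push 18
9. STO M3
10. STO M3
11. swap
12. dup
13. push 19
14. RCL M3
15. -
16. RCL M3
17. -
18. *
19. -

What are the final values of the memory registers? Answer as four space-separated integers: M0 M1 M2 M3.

Answer: 0 0 2 0

Derivation:
After op 1 (RCL M1): stack=[0] mem=[0,0,0,0]
After op 2 (push 11): stack=[0,11] mem=[0,0,0,0]
After op 3 (dup): stack=[0,11,11] mem=[0,0,0,0]
After op 4 (push 2): stack=[0,11,11,2] mem=[0,0,0,0]
After op 5 (STO M2): stack=[0,11,11] mem=[0,0,2,0]
After op 6 (RCL M2): stack=[0,11,11,2] mem=[0,0,2,0]
After op 7 (RCL M3): stack=[0,11,11,2,0] mem=[0,0,2,0]
After op 8 (push 18): stack=[0,11,11,2,0,18] mem=[0,0,2,0]
After op 9 (STO M3): stack=[0,11,11,2,0] mem=[0,0,2,18]
After op 10 (STO M3): stack=[0,11,11,2] mem=[0,0,2,0]
After op 11 (swap): stack=[0,11,2,11] mem=[0,0,2,0]
After op 12 (dup): stack=[0,11,2,11,11] mem=[0,0,2,0]
After op 13 (push 19): stack=[0,11,2,11,11,19] mem=[0,0,2,0]
After op 14 (RCL M3): stack=[0,11,2,11,11,19,0] mem=[0,0,2,0]
After op 15 (-): stack=[0,11,2,11,11,19] mem=[0,0,2,0]
After op 16 (RCL M3): stack=[0,11,2,11,11,19,0] mem=[0,0,2,0]
After op 17 (-): stack=[0,11,2,11,11,19] mem=[0,0,2,0]
After op 18 (*): stack=[0,11,2,11,209] mem=[0,0,2,0]
After op 19 (-): stack=[0,11,2,-198] mem=[0,0,2,0]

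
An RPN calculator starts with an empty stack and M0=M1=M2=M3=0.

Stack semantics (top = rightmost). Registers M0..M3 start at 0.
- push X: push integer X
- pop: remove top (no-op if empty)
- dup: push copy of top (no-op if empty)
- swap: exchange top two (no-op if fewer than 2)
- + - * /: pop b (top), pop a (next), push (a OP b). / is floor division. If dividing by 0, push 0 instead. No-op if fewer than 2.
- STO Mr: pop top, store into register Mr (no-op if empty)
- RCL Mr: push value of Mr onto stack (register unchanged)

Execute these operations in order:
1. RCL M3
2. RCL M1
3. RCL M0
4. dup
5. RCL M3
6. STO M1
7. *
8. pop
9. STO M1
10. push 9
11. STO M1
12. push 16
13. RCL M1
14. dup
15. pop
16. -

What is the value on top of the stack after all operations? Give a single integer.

Answer: 7

Derivation:
After op 1 (RCL M3): stack=[0] mem=[0,0,0,0]
After op 2 (RCL M1): stack=[0,0] mem=[0,0,0,0]
After op 3 (RCL M0): stack=[0,0,0] mem=[0,0,0,0]
After op 4 (dup): stack=[0,0,0,0] mem=[0,0,0,0]
After op 5 (RCL M3): stack=[0,0,0,0,0] mem=[0,0,0,0]
After op 6 (STO M1): stack=[0,0,0,0] mem=[0,0,0,0]
After op 7 (*): stack=[0,0,0] mem=[0,0,0,0]
After op 8 (pop): stack=[0,0] mem=[0,0,0,0]
After op 9 (STO M1): stack=[0] mem=[0,0,0,0]
After op 10 (push 9): stack=[0,9] mem=[0,0,0,0]
After op 11 (STO M1): stack=[0] mem=[0,9,0,0]
After op 12 (push 16): stack=[0,16] mem=[0,9,0,0]
After op 13 (RCL M1): stack=[0,16,9] mem=[0,9,0,0]
After op 14 (dup): stack=[0,16,9,9] mem=[0,9,0,0]
After op 15 (pop): stack=[0,16,9] mem=[0,9,0,0]
After op 16 (-): stack=[0,7] mem=[0,9,0,0]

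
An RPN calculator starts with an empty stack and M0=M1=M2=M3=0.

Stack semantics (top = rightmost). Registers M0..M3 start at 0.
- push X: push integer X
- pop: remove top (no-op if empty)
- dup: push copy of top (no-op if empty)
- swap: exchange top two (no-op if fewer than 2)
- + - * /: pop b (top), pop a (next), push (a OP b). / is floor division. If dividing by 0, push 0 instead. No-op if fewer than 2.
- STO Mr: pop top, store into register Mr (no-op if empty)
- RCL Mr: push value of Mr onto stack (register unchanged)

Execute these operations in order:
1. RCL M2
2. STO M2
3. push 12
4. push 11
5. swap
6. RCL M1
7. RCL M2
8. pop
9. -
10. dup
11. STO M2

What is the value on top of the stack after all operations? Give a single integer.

After op 1 (RCL M2): stack=[0] mem=[0,0,0,0]
After op 2 (STO M2): stack=[empty] mem=[0,0,0,0]
After op 3 (push 12): stack=[12] mem=[0,0,0,0]
After op 4 (push 11): stack=[12,11] mem=[0,0,0,0]
After op 5 (swap): stack=[11,12] mem=[0,0,0,0]
After op 6 (RCL M1): stack=[11,12,0] mem=[0,0,0,0]
After op 7 (RCL M2): stack=[11,12,0,0] mem=[0,0,0,0]
After op 8 (pop): stack=[11,12,0] mem=[0,0,0,0]
After op 9 (-): stack=[11,12] mem=[0,0,0,0]
After op 10 (dup): stack=[11,12,12] mem=[0,0,0,0]
After op 11 (STO M2): stack=[11,12] mem=[0,0,12,0]

Answer: 12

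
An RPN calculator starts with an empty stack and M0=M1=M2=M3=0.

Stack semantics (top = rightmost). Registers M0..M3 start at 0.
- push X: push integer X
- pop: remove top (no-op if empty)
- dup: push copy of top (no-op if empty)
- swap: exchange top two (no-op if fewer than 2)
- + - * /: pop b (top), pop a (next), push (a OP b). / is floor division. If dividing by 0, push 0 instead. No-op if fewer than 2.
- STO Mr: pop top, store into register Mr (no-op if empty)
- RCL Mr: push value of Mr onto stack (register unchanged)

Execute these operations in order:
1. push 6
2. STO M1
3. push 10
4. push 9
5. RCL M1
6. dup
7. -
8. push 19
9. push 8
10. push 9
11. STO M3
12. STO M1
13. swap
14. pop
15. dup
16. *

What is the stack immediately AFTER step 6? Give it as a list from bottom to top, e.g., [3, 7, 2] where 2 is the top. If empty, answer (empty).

After op 1 (push 6): stack=[6] mem=[0,0,0,0]
After op 2 (STO M1): stack=[empty] mem=[0,6,0,0]
After op 3 (push 10): stack=[10] mem=[0,6,0,0]
After op 4 (push 9): stack=[10,9] mem=[0,6,0,0]
After op 5 (RCL M1): stack=[10,9,6] mem=[0,6,0,0]
After op 6 (dup): stack=[10,9,6,6] mem=[0,6,0,0]

[10, 9, 6, 6]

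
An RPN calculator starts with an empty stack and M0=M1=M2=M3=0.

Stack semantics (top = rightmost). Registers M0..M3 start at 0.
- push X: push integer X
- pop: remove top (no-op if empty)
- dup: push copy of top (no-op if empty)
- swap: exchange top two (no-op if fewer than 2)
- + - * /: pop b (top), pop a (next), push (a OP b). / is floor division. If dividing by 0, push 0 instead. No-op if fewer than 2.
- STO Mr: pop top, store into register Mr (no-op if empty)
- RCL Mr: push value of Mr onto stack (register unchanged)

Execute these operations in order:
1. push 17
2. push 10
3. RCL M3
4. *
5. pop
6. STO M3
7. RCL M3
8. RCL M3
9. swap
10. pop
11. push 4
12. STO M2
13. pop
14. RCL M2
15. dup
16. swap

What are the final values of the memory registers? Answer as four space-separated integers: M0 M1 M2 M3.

Answer: 0 0 4 17

Derivation:
After op 1 (push 17): stack=[17] mem=[0,0,0,0]
After op 2 (push 10): stack=[17,10] mem=[0,0,0,0]
After op 3 (RCL M3): stack=[17,10,0] mem=[0,0,0,0]
After op 4 (*): stack=[17,0] mem=[0,0,0,0]
After op 5 (pop): stack=[17] mem=[0,0,0,0]
After op 6 (STO M3): stack=[empty] mem=[0,0,0,17]
After op 7 (RCL M3): stack=[17] mem=[0,0,0,17]
After op 8 (RCL M3): stack=[17,17] mem=[0,0,0,17]
After op 9 (swap): stack=[17,17] mem=[0,0,0,17]
After op 10 (pop): stack=[17] mem=[0,0,0,17]
After op 11 (push 4): stack=[17,4] mem=[0,0,0,17]
After op 12 (STO M2): stack=[17] mem=[0,0,4,17]
After op 13 (pop): stack=[empty] mem=[0,0,4,17]
After op 14 (RCL M2): stack=[4] mem=[0,0,4,17]
After op 15 (dup): stack=[4,4] mem=[0,0,4,17]
After op 16 (swap): stack=[4,4] mem=[0,0,4,17]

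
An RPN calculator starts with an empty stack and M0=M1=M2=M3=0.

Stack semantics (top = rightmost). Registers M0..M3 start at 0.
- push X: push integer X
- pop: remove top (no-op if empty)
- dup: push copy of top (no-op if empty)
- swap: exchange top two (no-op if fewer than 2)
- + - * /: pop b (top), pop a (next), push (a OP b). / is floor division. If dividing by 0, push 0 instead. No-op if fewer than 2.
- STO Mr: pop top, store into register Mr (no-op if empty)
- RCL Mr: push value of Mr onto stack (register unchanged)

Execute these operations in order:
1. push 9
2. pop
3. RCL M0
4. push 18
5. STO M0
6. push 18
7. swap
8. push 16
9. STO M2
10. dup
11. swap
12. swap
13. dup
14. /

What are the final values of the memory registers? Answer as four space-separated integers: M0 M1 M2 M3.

Answer: 18 0 16 0

Derivation:
After op 1 (push 9): stack=[9] mem=[0,0,0,0]
After op 2 (pop): stack=[empty] mem=[0,0,0,0]
After op 3 (RCL M0): stack=[0] mem=[0,0,0,0]
After op 4 (push 18): stack=[0,18] mem=[0,0,0,0]
After op 5 (STO M0): stack=[0] mem=[18,0,0,0]
After op 6 (push 18): stack=[0,18] mem=[18,0,0,0]
After op 7 (swap): stack=[18,0] mem=[18,0,0,0]
After op 8 (push 16): stack=[18,0,16] mem=[18,0,0,0]
After op 9 (STO M2): stack=[18,0] mem=[18,0,16,0]
After op 10 (dup): stack=[18,0,0] mem=[18,0,16,0]
After op 11 (swap): stack=[18,0,0] mem=[18,0,16,0]
After op 12 (swap): stack=[18,0,0] mem=[18,0,16,0]
After op 13 (dup): stack=[18,0,0,0] mem=[18,0,16,0]
After op 14 (/): stack=[18,0,0] mem=[18,0,16,0]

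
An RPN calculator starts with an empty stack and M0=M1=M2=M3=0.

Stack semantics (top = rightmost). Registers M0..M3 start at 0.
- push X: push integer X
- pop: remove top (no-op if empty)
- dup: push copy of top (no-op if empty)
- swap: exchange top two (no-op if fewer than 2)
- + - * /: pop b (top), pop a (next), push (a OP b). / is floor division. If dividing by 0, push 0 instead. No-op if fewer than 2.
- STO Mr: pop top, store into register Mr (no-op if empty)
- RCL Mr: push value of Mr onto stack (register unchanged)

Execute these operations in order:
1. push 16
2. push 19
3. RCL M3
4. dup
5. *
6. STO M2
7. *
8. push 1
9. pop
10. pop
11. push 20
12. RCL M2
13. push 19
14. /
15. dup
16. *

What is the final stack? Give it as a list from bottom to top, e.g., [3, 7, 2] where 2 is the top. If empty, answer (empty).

After op 1 (push 16): stack=[16] mem=[0,0,0,0]
After op 2 (push 19): stack=[16,19] mem=[0,0,0,0]
After op 3 (RCL M3): stack=[16,19,0] mem=[0,0,0,0]
After op 4 (dup): stack=[16,19,0,0] mem=[0,0,0,0]
After op 5 (*): stack=[16,19,0] mem=[0,0,0,0]
After op 6 (STO M2): stack=[16,19] mem=[0,0,0,0]
After op 7 (*): stack=[304] mem=[0,0,0,0]
After op 8 (push 1): stack=[304,1] mem=[0,0,0,0]
After op 9 (pop): stack=[304] mem=[0,0,0,0]
After op 10 (pop): stack=[empty] mem=[0,0,0,0]
After op 11 (push 20): stack=[20] mem=[0,0,0,0]
After op 12 (RCL M2): stack=[20,0] mem=[0,0,0,0]
After op 13 (push 19): stack=[20,0,19] mem=[0,0,0,0]
After op 14 (/): stack=[20,0] mem=[0,0,0,0]
After op 15 (dup): stack=[20,0,0] mem=[0,0,0,0]
After op 16 (*): stack=[20,0] mem=[0,0,0,0]

Answer: [20, 0]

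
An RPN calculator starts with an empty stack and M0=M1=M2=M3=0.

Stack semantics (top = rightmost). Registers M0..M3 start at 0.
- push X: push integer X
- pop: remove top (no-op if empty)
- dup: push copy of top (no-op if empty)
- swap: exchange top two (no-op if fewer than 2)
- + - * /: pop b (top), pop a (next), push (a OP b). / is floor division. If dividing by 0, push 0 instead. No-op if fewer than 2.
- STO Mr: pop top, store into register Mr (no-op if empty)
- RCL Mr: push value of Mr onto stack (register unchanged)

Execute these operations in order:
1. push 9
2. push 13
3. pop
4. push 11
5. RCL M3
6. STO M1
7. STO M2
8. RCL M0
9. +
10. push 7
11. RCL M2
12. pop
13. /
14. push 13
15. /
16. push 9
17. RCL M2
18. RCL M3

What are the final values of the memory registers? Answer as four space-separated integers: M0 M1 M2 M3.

After op 1 (push 9): stack=[9] mem=[0,0,0,0]
After op 2 (push 13): stack=[9,13] mem=[0,0,0,0]
After op 3 (pop): stack=[9] mem=[0,0,0,0]
After op 4 (push 11): stack=[9,11] mem=[0,0,0,0]
After op 5 (RCL M3): stack=[9,11,0] mem=[0,0,0,0]
After op 6 (STO M1): stack=[9,11] mem=[0,0,0,0]
After op 7 (STO M2): stack=[9] mem=[0,0,11,0]
After op 8 (RCL M0): stack=[9,0] mem=[0,0,11,0]
After op 9 (+): stack=[9] mem=[0,0,11,0]
After op 10 (push 7): stack=[9,7] mem=[0,0,11,0]
After op 11 (RCL M2): stack=[9,7,11] mem=[0,0,11,0]
After op 12 (pop): stack=[9,7] mem=[0,0,11,0]
After op 13 (/): stack=[1] mem=[0,0,11,0]
After op 14 (push 13): stack=[1,13] mem=[0,0,11,0]
After op 15 (/): stack=[0] mem=[0,0,11,0]
After op 16 (push 9): stack=[0,9] mem=[0,0,11,0]
After op 17 (RCL M2): stack=[0,9,11] mem=[0,0,11,0]
After op 18 (RCL M3): stack=[0,9,11,0] mem=[0,0,11,0]

Answer: 0 0 11 0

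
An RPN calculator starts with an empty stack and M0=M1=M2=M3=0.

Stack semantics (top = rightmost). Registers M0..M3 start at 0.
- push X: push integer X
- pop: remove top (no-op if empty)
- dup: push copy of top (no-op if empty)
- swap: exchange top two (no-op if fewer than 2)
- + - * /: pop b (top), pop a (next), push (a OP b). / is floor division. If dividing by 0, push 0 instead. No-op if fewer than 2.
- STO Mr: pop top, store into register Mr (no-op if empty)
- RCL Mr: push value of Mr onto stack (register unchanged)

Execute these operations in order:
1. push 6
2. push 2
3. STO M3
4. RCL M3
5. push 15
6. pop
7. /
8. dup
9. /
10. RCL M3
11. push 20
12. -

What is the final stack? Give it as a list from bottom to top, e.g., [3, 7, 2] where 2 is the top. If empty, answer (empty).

After op 1 (push 6): stack=[6] mem=[0,0,0,0]
After op 2 (push 2): stack=[6,2] mem=[0,0,0,0]
After op 3 (STO M3): stack=[6] mem=[0,0,0,2]
After op 4 (RCL M3): stack=[6,2] mem=[0,0,0,2]
After op 5 (push 15): stack=[6,2,15] mem=[0,0,0,2]
After op 6 (pop): stack=[6,2] mem=[0,0,0,2]
After op 7 (/): stack=[3] mem=[0,0,0,2]
After op 8 (dup): stack=[3,3] mem=[0,0,0,2]
After op 9 (/): stack=[1] mem=[0,0,0,2]
After op 10 (RCL M3): stack=[1,2] mem=[0,0,0,2]
After op 11 (push 20): stack=[1,2,20] mem=[0,0,0,2]
After op 12 (-): stack=[1,-18] mem=[0,0,0,2]

Answer: [1, -18]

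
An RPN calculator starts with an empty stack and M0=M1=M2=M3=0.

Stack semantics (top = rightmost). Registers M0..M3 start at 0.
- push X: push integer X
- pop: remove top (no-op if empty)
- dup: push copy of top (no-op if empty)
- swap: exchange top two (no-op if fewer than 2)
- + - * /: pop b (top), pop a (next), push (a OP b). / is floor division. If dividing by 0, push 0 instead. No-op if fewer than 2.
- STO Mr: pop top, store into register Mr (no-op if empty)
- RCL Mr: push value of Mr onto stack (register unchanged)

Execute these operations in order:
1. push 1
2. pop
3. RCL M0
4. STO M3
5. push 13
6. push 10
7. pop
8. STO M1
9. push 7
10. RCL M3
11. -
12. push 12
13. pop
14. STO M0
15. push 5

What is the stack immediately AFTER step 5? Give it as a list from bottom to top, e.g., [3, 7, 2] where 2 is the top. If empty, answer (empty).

After op 1 (push 1): stack=[1] mem=[0,0,0,0]
After op 2 (pop): stack=[empty] mem=[0,0,0,0]
After op 3 (RCL M0): stack=[0] mem=[0,0,0,0]
After op 4 (STO M3): stack=[empty] mem=[0,0,0,0]
After op 5 (push 13): stack=[13] mem=[0,0,0,0]

[13]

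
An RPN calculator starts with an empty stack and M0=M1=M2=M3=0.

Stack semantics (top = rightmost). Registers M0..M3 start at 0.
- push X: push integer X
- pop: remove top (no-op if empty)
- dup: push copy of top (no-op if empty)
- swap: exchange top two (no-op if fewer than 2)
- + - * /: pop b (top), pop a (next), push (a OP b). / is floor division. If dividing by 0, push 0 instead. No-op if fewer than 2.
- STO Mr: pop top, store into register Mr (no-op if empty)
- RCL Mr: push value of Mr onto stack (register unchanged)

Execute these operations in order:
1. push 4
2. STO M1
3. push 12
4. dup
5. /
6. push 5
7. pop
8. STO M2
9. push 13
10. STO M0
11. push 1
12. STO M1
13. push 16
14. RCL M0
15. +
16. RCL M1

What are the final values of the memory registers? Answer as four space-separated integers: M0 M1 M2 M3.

Answer: 13 1 1 0

Derivation:
After op 1 (push 4): stack=[4] mem=[0,0,0,0]
After op 2 (STO M1): stack=[empty] mem=[0,4,0,0]
After op 3 (push 12): stack=[12] mem=[0,4,0,0]
After op 4 (dup): stack=[12,12] mem=[0,4,0,0]
After op 5 (/): stack=[1] mem=[0,4,0,0]
After op 6 (push 5): stack=[1,5] mem=[0,4,0,0]
After op 7 (pop): stack=[1] mem=[0,4,0,0]
After op 8 (STO M2): stack=[empty] mem=[0,4,1,0]
After op 9 (push 13): stack=[13] mem=[0,4,1,0]
After op 10 (STO M0): stack=[empty] mem=[13,4,1,0]
After op 11 (push 1): stack=[1] mem=[13,4,1,0]
After op 12 (STO M1): stack=[empty] mem=[13,1,1,0]
After op 13 (push 16): stack=[16] mem=[13,1,1,0]
After op 14 (RCL M0): stack=[16,13] mem=[13,1,1,0]
After op 15 (+): stack=[29] mem=[13,1,1,0]
After op 16 (RCL M1): stack=[29,1] mem=[13,1,1,0]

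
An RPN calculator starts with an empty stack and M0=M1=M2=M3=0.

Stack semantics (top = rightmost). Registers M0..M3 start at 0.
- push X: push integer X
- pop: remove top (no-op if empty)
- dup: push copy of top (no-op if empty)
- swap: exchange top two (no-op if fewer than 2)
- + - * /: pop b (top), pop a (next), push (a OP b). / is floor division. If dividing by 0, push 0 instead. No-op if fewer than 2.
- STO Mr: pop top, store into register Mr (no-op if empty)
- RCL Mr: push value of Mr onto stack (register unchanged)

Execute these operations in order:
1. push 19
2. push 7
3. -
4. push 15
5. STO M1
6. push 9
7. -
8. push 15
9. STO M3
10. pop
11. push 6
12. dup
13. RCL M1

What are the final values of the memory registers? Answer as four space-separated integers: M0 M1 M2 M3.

Answer: 0 15 0 15

Derivation:
After op 1 (push 19): stack=[19] mem=[0,0,0,0]
After op 2 (push 7): stack=[19,7] mem=[0,0,0,0]
After op 3 (-): stack=[12] mem=[0,0,0,0]
After op 4 (push 15): stack=[12,15] mem=[0,0,0,0]
After op 5 (STO M1): stack=[12] mem=[0,15,0,0]
After op 6 (push 9): stack=[12,9] mem=[0,15,0,0]
After op 7 (-): stack=[3] mem=[0,15,0,0]
After op 8 (push 15): stack=[3,15] mem=[0,15,0,0]
After op 9 (STO M3): stack=[3] mem=[0,15,0,15]
After op 10 (pop): stack=[empty] mem=[0,15,0,15]
After op 11 (push 6): stack=[6] mem=[0,15,0,15]
After op 12 (dup): stack=[6,6] mem=[0,15,0,15]
After op 13 (RCL M1): stack=[6,6,15] mem=[0,15,0,15]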